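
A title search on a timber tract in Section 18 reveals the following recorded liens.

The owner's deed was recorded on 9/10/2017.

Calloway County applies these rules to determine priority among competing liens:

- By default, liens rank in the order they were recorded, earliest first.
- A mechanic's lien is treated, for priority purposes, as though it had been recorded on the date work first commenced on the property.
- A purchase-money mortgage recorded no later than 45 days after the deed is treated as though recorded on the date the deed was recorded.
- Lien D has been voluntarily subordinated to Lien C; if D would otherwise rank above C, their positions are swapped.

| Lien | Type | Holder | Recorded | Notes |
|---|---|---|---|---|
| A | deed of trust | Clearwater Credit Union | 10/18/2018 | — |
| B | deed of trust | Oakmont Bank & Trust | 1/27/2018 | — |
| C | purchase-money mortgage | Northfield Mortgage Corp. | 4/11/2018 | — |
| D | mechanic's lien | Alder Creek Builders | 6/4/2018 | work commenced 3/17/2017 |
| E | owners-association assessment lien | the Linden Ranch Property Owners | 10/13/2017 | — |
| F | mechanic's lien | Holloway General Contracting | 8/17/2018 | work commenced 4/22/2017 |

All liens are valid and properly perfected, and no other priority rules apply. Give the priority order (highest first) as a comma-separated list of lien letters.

C, F, E, B, D, A

Adjusting effective dates: C was recorded 213 days after the deed, outside the 45-day window, so it keeps its recording date; D's effective date is 3/17/2017, when work began; F relates back to 4/22/2017 (work commenced).
By effective date: D (3/17/2017), F (4/22/2017), E (10/13/2017), B (1/27/2018), C (4/11/2018), A (10/18/2018).
D is senior to C before the subordination, so the two trade places.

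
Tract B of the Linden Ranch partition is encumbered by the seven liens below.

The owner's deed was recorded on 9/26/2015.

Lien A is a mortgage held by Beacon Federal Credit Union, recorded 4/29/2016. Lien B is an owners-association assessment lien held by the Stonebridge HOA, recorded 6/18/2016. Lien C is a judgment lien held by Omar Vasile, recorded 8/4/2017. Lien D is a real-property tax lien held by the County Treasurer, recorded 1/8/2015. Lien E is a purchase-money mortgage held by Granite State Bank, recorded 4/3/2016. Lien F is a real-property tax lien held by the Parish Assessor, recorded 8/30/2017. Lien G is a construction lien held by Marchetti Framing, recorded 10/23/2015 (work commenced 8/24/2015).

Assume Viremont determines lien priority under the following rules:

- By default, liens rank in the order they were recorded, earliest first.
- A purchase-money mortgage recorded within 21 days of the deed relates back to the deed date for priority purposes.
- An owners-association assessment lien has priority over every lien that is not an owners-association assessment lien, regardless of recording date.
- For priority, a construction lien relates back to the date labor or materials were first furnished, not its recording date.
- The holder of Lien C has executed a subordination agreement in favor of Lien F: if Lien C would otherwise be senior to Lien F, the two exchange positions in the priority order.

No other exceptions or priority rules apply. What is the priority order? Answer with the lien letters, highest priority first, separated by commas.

B, D, G, E, A, F, C

Effective dates: E was recorded 190 days after the deed, outside the 21-day window, so it keeps its recording date; G is treated as recorded 8/24/2015, the work-commencement date.
B is an owners-association assessment lien and takes priority over every other lien.
Ordering the rest by effective date: D (1/8/2015), G (8/24/2015), E (4/3/2016), A (4/29/2016), C (8/4/2017), F (8/30/2017).
The subordination applies — C was senior to F — so C and F swap.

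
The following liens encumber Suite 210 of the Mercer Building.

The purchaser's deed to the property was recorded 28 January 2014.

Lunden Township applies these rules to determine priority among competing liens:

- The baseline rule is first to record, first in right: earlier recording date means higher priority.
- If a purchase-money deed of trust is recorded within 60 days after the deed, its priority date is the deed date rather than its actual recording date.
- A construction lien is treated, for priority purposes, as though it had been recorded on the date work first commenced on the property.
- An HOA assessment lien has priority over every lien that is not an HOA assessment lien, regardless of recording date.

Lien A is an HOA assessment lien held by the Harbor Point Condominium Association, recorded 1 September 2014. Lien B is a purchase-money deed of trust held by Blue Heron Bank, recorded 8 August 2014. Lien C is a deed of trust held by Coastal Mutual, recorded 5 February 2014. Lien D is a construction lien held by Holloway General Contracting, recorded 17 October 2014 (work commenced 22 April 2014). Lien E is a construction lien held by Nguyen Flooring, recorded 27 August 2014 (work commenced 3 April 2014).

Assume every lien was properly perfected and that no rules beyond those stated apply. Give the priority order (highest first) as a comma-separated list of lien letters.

Effective dates: B missed the 60-day window (192 days after the deed), so its recording date stands; D's effective date is 22 April 2014, when work began; E's effective date is 3 April 2014, when work began.
As an HOA assessment lien, A is senior to every other lien.
Ordering the rest by effective date: C (5 February 2014), E (3 April 2014), D (22 April 2014), B (8 August 2014).

A, C, E, D, B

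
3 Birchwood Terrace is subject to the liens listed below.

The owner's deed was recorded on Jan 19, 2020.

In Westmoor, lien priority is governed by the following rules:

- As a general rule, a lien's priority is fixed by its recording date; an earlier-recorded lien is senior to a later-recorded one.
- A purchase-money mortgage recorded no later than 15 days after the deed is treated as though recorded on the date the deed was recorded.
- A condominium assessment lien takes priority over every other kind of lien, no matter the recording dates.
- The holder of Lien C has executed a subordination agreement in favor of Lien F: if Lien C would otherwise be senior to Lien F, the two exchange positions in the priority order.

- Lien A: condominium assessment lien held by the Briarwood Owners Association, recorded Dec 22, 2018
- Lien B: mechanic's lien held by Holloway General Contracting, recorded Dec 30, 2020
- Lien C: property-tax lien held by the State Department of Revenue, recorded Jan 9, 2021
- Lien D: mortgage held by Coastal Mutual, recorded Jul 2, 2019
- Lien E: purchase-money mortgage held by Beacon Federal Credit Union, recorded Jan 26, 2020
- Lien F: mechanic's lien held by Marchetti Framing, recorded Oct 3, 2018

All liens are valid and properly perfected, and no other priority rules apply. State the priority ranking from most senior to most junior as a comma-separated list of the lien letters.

Effective dates: E's effective date is the deed date, Jan 19, 2020.
A, as a condominium assessment lien, has superpriority and ranks first.
Remaining liens by effective date: F (Oct 3, 2018), D (Jul 2, 2019), E (Jan 19, 2020), B (Dec 30, 2020), C (Jan 9, 2021).
C already ranks below F; the subordination has no effect.

A, F, D, E, B, C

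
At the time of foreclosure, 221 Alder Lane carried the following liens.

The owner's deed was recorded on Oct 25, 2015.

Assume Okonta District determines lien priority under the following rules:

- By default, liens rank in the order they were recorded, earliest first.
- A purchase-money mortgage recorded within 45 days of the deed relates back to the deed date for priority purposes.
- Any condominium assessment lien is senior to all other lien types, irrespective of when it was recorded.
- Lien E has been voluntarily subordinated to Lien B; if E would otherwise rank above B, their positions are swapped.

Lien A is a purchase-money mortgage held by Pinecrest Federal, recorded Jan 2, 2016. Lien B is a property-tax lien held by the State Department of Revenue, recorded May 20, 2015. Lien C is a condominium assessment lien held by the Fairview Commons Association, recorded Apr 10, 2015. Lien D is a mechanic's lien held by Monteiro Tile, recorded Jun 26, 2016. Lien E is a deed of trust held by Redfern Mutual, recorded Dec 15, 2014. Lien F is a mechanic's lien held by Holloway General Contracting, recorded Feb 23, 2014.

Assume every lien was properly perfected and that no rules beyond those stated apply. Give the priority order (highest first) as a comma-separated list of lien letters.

C, F, B, E, A, D

Effective dates: A missed the 45-day window (69 days after the deed), so its recording date stands.
C, as a condominium assessment lien, has superpriority and ranks first.
Remaining liens by effective date: F (Feb 23, 2014), E (Dec 15, 2014), B (May 20, 2015), A (Jan 2, 2016), D (Jun 26, 2016).
E would otherwise be senior to B, so under the subordination agreement E and B exchange positions.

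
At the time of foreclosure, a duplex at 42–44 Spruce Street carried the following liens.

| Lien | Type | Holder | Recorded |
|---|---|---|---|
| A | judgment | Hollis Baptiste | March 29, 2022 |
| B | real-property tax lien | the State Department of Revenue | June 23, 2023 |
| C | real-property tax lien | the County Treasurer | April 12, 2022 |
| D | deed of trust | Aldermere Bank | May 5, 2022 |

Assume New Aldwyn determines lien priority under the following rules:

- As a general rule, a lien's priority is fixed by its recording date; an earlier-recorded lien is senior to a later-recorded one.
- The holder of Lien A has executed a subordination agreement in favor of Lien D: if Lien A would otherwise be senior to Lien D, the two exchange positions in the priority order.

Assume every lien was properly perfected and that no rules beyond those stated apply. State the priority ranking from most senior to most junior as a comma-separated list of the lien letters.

Sorted by effective date: A (March 29, 2022), C (April 12, 2022), D (May 5, 2022), B (June 23, 2023).
Because A would otherwise rank above D, the subordination swaps them.

D, C, A, B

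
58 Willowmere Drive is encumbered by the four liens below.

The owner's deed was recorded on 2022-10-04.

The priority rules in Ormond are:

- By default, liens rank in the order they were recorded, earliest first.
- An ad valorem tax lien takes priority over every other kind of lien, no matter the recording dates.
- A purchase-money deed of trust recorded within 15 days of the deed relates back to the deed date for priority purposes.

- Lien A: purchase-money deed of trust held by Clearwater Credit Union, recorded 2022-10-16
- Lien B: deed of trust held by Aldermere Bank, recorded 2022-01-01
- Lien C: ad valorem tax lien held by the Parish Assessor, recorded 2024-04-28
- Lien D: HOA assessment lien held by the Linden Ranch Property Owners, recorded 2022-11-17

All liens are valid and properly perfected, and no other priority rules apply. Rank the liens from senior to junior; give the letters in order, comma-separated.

Effective dates after the stated exceptions: A's effective date is the deed date, 2022-10-04.
C, as an ad valorem tax lien, has superpriority and ranks first.
The other liens, earliest effective date first: B (2022-01-01), A (2022-10-04), D (2022-11-17).

C, B, A, D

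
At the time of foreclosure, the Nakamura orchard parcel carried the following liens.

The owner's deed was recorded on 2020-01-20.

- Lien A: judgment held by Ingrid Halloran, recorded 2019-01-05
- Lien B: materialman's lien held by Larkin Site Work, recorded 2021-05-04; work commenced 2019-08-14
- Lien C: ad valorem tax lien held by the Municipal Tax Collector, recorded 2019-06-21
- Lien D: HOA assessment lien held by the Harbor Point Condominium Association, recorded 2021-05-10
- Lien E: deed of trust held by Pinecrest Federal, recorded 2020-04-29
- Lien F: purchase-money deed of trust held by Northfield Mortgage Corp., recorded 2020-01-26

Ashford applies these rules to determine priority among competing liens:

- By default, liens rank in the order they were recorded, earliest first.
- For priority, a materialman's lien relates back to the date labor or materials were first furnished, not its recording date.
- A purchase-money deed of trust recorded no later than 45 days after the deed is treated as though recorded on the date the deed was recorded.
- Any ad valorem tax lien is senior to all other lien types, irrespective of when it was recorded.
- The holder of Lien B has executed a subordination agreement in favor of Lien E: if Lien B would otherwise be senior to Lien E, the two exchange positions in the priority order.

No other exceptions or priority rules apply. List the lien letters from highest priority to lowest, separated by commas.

C, A, E, F, B, D

Effective dates after the stated exceptions: B's effective date is 2019-08-14, when work began; F was recorded within the 45-day window, so its effective date is the deed date 2020-01-20.
C is an ad valorem tax lien and takes priority over every other lien.
Ordering the rest by effective date: A (2019-01-05), B (2019-08-14), F (2020-01-20), E (2020-04-29), D (2021-05-10).
The subordination applies — B was senior to E — so B and E swap.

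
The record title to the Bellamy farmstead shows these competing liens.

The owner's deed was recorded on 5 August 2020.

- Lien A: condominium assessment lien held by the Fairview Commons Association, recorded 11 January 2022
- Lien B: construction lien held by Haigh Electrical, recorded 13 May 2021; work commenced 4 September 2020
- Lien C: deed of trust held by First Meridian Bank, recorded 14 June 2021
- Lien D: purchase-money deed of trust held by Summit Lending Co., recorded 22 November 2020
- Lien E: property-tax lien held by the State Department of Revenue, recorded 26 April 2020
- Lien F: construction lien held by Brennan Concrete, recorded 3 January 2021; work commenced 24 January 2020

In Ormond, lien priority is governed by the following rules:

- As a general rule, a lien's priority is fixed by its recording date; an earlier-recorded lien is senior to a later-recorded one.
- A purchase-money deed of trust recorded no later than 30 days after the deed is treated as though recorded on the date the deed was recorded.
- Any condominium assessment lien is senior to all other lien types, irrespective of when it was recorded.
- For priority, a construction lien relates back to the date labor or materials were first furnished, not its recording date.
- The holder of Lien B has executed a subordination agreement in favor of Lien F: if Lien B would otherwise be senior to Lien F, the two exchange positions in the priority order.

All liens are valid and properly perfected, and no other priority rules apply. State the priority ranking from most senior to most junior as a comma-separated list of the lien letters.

A, F, E, B, D, C

Effective dates: B's effective date is 4 September 2020, when work began; D was recorded 109 days after the deed, outside the 30-day window, so it keeps its recording date; F is treated as recorded 24 January 2020, the work-commencement date.
As a condominium assessment lien, A is senior to every other lien.
Among the remaining liens, by effective date: F (24 January 2020), E (26 April 2020), B (4 September 2020), D (22 November 2020), C (14 June 2021).
B is already junior to F, so the subordination agreement changes nothing.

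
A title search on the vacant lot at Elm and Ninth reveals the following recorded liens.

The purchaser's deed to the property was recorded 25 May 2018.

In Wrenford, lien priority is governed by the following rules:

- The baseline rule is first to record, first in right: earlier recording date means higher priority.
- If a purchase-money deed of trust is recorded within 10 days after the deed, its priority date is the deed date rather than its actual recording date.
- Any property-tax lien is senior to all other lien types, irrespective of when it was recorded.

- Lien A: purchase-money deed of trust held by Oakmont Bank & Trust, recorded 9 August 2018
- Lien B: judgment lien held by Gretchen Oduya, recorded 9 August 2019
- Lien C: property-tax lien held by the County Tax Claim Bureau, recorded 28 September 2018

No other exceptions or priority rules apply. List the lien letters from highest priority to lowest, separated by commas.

C, A, B

First, effective dates: A was recorded 76 days after the deed, outside the 10-day window, so it keeps its recording date.
As a property-tax lien, C is senior to every other lien.
Ordering the rest by effective date: A (9 August 2018), B (9 August 2019).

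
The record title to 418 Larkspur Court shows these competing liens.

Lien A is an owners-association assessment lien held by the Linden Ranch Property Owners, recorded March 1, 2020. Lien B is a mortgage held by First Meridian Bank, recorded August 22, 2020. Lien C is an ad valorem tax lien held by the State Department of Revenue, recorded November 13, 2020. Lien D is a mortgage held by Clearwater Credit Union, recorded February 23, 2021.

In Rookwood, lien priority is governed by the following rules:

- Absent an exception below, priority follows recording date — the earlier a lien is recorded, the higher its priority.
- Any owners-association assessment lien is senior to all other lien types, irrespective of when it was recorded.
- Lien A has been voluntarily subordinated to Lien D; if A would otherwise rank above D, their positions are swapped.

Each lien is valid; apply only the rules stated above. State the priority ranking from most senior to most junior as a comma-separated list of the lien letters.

As an owners-association assessment lien, A is senior to every other lien.
Ordering the rest by effective date: B (August 22, 2020), C (November 13, 2020), D (February 23, 2021).
Because A would otherwise rank above D, the subordination swaps them.

D, B, C, A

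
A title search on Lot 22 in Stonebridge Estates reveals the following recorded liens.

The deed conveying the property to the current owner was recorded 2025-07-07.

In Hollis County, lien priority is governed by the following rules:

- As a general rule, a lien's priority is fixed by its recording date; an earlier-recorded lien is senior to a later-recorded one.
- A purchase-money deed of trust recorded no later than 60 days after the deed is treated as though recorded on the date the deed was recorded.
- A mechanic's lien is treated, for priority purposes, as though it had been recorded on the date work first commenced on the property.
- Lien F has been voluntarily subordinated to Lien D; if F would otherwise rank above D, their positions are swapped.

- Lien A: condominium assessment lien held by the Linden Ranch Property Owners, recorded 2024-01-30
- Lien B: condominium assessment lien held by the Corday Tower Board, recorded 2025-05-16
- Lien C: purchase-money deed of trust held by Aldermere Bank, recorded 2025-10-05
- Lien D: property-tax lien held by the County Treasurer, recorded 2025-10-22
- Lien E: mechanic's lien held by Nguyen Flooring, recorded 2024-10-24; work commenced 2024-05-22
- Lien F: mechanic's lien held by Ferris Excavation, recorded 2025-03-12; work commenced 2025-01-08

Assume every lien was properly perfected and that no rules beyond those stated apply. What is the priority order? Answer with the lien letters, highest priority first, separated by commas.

A, E, D, B, C, F

First, effective dates: C missed the 60-day window (90 days after the deed), so its recording date stands; E relates back to 2024-05-22 (work commenced); F is treated as recorded 2025-01-08, the work-commencement date.
Sorted by effective date: A (2024-01-30), E (2024-05-22), F (2025-01-08), B (2025-05-16), C (2025-10-05), D (2025-10-22).
The subordination applies — F was senior to D — so F and D swap.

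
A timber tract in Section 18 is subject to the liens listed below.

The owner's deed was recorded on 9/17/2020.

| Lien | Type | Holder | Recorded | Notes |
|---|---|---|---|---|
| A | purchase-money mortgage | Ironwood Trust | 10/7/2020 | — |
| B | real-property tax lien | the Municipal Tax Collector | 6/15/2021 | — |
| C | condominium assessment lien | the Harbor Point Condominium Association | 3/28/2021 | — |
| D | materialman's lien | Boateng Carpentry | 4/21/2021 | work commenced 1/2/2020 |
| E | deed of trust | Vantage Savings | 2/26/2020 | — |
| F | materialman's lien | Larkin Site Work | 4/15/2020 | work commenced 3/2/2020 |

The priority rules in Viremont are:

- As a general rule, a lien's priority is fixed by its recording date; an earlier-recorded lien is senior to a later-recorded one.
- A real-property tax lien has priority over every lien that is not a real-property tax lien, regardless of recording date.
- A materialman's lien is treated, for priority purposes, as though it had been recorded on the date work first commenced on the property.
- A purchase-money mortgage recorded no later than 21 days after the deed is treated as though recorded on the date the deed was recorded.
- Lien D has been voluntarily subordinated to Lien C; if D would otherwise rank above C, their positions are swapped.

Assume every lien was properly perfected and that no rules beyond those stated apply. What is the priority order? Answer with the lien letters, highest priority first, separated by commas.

B, C, E, F, A, D

Adjusting effective dates: A's effective date is the deed date, 9/17/2020; D's effective date is 1/2/2020, when work began; F's effective date is 3/2/2020, when work began.
B is a real-property tax lien, so it outranks all other liens regardless of date.
Ordering the rest by effective date: D (1/2/2020), E (2/26/2020), F (3/2/2020), A (9/17/2020), C (3/28/2021).
Because D would otherwise rank above C, the subordination swaps them.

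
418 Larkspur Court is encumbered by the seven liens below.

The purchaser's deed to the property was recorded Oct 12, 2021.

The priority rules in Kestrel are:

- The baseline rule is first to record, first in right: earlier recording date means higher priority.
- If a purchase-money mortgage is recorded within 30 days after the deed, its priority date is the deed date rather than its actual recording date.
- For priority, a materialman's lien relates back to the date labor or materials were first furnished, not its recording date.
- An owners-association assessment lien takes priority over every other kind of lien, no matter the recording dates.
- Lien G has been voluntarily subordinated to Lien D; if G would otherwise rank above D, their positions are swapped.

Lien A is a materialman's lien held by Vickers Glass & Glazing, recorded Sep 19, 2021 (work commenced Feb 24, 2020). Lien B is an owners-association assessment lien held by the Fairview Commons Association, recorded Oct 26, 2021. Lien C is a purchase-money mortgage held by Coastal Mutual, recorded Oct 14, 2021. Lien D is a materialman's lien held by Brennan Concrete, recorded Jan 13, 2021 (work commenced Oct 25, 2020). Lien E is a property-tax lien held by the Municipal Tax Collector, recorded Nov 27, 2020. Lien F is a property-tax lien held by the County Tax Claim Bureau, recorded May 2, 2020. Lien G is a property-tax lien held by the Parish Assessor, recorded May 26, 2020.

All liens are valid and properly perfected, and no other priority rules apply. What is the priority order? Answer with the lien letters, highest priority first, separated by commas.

B, A, F, D, G, E, C

Adjusting effective dates: A is treated as recorded Feb 24, 2020, the work-commencement date; C's effective date is the deed date, Oct 12, 2021; D's effective date is Oct 25, 2020, when work began.
As an owners-association assessment lien, B is senior to every other lien.
Among the remaining liens, by effective date: A (Feb 24, 2020), F (May 2, 2020), G (May 26, 2020), D (Oct 25, 2020), E (Nov 27, 2020), C (Oct 12, 2021).
G is senior to D before the subordination, so the two trade places.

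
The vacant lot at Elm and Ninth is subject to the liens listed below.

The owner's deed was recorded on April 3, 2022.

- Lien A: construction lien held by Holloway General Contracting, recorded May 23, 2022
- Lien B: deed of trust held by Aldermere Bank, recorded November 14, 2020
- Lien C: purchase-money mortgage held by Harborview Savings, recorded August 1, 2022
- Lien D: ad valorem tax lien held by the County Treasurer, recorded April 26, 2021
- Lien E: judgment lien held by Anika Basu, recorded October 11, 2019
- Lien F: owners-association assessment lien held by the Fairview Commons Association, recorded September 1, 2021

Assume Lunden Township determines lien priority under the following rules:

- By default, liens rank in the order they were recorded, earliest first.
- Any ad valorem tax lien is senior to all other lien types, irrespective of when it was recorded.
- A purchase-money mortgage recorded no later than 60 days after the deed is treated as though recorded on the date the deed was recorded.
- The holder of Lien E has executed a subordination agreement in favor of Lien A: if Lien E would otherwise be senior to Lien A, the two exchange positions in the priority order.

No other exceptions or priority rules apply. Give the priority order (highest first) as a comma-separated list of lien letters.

Effective dates: C was recorded 120 days after the deed — beyond 60 days — so no relation-back applies.
D, as an ad valorem tax lien, has superpriority and ranks first.
Among the remaining liens, by effective date: E (October 11, 2019), B (November 14, 2020), F (September 1, 2021), A (May 23, 2022), C (August 1, 2022).
E is senior to A before the subordination, so the two trade places.

D, A, B, F, E, C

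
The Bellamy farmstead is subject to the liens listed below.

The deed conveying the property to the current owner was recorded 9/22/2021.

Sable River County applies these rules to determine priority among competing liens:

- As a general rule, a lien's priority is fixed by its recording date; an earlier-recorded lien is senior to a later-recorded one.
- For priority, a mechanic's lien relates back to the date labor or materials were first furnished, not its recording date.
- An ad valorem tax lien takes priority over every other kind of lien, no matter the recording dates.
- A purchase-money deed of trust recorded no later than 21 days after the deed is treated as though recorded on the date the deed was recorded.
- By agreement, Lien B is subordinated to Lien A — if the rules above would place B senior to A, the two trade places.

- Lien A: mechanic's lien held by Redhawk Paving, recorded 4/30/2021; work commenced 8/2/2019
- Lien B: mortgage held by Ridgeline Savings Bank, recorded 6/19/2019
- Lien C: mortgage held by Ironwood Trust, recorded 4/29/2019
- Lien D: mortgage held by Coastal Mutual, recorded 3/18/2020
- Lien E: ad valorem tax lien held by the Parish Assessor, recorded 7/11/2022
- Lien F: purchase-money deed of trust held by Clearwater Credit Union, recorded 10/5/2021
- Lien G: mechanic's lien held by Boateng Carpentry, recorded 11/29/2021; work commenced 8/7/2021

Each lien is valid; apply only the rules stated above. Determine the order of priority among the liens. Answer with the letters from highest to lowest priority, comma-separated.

Effective dates: A is treated as recorded 8/2/2019, the work-commencement date; F was recorded within the 21-day window, so its effective date is the deed date 9/22/2021; G is treated as recorded 8/7/2021, the work-commencement date.
As an ad valorem tax lien, E is senior to every other lien.
Ordering the rest by effective date: C (4/29/2019), B (6/19/2019), A (8/2/2019), D (3/18/2020), G (8/7/2021), F (9/22/2021).
B is senior to A before the subordination, so the two trade places.

E, C, A, B, D, G, F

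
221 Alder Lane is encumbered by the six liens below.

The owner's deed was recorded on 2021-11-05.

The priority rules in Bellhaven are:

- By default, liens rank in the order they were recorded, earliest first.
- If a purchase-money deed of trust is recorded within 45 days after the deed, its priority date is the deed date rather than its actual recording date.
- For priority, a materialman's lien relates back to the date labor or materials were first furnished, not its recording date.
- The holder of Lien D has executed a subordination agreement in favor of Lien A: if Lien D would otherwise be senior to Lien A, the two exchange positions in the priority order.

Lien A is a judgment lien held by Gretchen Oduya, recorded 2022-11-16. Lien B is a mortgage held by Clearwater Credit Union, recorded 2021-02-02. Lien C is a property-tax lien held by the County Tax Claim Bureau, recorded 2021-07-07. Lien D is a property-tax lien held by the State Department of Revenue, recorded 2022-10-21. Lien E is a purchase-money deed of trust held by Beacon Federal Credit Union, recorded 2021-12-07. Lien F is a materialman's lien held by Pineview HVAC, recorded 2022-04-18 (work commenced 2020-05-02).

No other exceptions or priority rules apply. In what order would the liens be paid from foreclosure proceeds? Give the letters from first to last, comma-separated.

Effective dates: E's effective date is the deed date, 2021-11-05; F relates back to 2020-05-02 (work commenced).
Sorted by effective date: F (2020-05-02), B (2021-02-02), C (2021-07-07), E (2021-11-05), D (2022-10-21), A (2022-11-16).
Because D would otherwise rank above A, the subordination swaps them.

F, B, C, E, A, D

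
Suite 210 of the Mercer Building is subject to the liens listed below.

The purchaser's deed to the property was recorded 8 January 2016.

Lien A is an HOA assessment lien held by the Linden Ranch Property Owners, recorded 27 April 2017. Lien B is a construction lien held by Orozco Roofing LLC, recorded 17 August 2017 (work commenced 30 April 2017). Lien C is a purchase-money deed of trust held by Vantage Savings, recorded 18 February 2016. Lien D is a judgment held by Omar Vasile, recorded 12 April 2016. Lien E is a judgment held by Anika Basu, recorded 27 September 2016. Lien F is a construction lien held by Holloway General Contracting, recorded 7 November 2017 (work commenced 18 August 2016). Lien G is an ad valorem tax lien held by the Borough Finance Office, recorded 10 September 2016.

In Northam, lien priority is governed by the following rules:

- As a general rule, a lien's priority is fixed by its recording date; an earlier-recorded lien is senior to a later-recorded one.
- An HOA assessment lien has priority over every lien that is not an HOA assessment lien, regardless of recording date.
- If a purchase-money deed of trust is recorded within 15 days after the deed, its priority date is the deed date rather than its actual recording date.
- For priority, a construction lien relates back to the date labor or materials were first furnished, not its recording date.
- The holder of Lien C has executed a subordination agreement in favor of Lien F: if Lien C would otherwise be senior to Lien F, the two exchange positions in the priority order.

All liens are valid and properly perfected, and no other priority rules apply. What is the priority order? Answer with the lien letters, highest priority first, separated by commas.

Effective dates after the stated exceptions: B's effective date is 30 April 2017, when work began; C missed the 15-day window (41 days after the deed), so its recording date stands; F is treated as recorded 18 August 2016, the work-commencement date.
A, as an HOA assessment lien, has superpriority and ranks first.
Ordering the rest by effective date: C (18 February 2016), D (12 April 2016), F (18 August 2016), G (10 September 2016), E (27 September 2016), B (30 April 2017).
Because C would otherwise rank above F, the subordination swaps them.

A, F, D, C, G, E, B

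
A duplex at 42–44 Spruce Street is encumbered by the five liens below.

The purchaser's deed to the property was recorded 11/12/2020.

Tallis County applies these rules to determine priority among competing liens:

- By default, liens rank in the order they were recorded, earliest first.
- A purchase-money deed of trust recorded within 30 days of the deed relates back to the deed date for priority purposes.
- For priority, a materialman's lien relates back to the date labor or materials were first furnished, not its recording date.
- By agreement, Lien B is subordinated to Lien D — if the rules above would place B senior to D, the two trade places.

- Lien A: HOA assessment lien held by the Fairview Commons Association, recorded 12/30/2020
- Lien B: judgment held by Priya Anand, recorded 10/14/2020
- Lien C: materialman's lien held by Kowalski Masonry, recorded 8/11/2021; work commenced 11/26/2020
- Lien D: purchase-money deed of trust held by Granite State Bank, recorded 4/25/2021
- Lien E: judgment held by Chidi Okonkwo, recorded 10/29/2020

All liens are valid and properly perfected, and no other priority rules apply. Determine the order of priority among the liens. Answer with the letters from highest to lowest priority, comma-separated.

Effective dates after the stated exceptions: C's effective date is 11/26/2020, when work began; D missed the 30-day window (164 days after the deed), so its recording date stands.
By effective date, earliest first: B (10/14/2020), E (10/29/2020), C (11/26/2020), A (12/30/2020), D (4/25/2021).
Because B would otherwise rank above D, the subordination swaps them.

D, E, C, A, B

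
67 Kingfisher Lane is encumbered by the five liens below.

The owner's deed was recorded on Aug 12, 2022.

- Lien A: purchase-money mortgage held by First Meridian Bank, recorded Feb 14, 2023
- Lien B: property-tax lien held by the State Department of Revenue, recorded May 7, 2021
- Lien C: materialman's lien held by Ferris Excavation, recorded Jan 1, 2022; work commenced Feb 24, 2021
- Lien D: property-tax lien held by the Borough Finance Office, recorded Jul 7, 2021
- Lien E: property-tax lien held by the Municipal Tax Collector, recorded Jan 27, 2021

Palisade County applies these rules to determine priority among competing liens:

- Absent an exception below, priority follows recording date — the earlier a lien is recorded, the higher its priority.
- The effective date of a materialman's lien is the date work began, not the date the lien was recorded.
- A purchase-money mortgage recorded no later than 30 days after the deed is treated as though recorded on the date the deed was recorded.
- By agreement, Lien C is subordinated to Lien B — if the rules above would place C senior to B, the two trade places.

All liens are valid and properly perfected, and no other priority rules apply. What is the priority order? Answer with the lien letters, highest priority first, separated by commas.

E, B, C, D, A

First, effective dates: A was recorded 186 days after the deed, outside the 30-day window, so it keeps its recording date; C relates back to Feb 24, 2021 (work commenced).
Ordering by effective date: E (Jan 27, 2021), C (Feb 24, 2021), B (May 7, 2021), D (Jul 7, 2021), A (Feb 14, 2023).
The subordination applies — C was senior to B — so C and B swap.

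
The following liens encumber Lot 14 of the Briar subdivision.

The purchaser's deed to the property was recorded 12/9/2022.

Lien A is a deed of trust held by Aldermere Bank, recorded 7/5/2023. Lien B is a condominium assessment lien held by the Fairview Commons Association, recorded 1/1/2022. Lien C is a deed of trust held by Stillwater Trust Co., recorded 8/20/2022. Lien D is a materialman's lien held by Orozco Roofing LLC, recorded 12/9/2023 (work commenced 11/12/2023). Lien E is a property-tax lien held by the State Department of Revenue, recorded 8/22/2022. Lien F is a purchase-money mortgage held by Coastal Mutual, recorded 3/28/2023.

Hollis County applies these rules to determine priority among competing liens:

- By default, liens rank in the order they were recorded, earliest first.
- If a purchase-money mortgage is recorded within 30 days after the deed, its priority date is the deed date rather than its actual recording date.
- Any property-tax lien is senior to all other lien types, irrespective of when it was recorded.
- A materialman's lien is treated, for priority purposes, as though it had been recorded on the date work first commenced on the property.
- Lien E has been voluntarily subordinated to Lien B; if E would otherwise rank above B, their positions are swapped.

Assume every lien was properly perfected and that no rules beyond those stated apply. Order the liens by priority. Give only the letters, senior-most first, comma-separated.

B, E, C, F, A, D

Effective dates after the stated exceptions: D is treated as recorded 11/12/2023, the work-commencement date; F was recorded 109 days after the deed, outside the 30-day window, so it keeps its recording date.
E is a property-tax lien and takes priority over every other lien.
Ordering the rest by effective date: B (1/1/2022), C (8/20/2022), F (3/28/2023), A (7/5/2023), D (11/12/2023).
Because E would otherwise rank above B, the subordination swaps them.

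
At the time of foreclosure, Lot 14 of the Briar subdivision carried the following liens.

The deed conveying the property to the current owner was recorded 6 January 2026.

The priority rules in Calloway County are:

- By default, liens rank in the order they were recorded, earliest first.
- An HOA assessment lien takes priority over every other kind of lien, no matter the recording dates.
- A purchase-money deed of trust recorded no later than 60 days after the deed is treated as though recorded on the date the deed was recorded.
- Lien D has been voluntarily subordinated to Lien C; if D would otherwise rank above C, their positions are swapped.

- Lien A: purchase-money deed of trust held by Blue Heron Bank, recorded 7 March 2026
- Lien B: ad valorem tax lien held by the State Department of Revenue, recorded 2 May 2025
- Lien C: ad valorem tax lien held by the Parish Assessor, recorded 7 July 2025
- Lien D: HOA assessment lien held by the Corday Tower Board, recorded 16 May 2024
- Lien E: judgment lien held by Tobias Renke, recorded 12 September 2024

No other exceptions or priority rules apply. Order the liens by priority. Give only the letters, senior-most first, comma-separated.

C, E, B, D, A

First, effective dates: A's effective date is the deed date, 6 January 2026.
D is an HOA assessment lien, so it outranks all other liens regardless of date.
The other liens, earliest effective date first: E (12 September 2024), B (2 May 2025), C (7 July 2025), A (6 January 2026).
The subordination applies — D was senior to C — so D and C swap.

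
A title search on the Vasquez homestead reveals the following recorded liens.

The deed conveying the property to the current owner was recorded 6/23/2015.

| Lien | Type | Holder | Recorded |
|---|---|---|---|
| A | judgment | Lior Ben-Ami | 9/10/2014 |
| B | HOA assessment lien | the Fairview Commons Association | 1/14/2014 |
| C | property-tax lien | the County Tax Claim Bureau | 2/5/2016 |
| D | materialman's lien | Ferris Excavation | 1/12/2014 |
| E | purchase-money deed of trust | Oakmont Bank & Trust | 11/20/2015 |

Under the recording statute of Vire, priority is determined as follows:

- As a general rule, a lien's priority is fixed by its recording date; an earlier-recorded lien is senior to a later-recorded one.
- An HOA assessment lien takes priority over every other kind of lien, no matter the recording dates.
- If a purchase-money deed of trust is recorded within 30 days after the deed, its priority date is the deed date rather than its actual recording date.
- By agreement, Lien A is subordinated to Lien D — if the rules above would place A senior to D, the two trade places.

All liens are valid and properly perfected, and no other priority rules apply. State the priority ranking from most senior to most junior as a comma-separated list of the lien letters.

B, D, A, E, C

Effective dates: E was recorded 150 days after the deed — beyond 30 days — so no relation-back applies.
B, as an HOA assessment lien, has superpriority and ranks first.
Remaining liens by effective date: D (1/12/2014), A (9/10/2014), E (11/20/2015), C (2/5/2016).
A already ranks below D; the subordination has no effect.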